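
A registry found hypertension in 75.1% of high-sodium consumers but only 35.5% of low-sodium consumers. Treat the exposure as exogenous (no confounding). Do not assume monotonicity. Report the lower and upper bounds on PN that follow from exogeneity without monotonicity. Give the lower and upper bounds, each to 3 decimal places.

0.527 ≤ PN ≤ 0.859

p₁ = 0.751, p₀ = 0.355.
Under exogeneity alone the bounds on PN are max{0,(p₁−p₀)/p₁} ≤ PN ≤ min{1,(1−p₀)/p₁}.
  lower = (p₁ − p₀)/p₁ = 0.396 / 0.751 ≈ 0.5273
  upper = min{1, (1 − p₀)/p₁} = 0.645 / 0.751 ≈ 0.8589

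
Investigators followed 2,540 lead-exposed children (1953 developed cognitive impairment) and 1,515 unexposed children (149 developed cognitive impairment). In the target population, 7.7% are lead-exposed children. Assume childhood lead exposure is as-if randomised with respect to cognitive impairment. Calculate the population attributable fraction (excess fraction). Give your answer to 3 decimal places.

p₁ = P(outcome | exposed) = 1953/2540 = 0.7689
p₀ = P(outcome | unexposed) = 149/1515 = 0.09835
Overall risk P(Y=1) = π·p₁ + (1−π)·p₀ = 0.077×0.7689 + 0.923×0.09835 = 0.14998.
Under exogeneity, PAF = [P(Y=1) − p₀] / P(Y=1).
PAF = (0.14998 − 0.09835) / 0.14998 ≈ 0.3443

PAF ≈ 0.344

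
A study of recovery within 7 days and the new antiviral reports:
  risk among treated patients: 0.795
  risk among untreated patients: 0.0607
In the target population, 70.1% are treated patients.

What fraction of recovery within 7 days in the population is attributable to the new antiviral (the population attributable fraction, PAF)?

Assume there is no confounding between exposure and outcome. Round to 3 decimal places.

PAF ≈ 0.895

Let p₁ = 0.795, p₀ = 0.0607.
Overall risk P(Y=1) = π·p₁ + (1−π)·p₀ = 0.701×0.795 + 0.299×0.0607 = 0.57544.
Under exogeneity, PAF = [P(Y=1) − p₀] / P(Y=1).
PAF = (0.57544 − 0.0607) / 0.57544 ≈ 0.8945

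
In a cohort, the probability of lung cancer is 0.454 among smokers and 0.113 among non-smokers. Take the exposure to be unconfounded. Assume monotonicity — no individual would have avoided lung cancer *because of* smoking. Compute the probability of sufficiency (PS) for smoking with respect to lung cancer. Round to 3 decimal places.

Let p₁ = 0.454, p₀ = 0.113.
Under exogeneity and monotonicity, PS = (p₁ − p₀) / (1 − p₀).
PS = (0.454 − 0.113) / (1 − 0.113) = 0.341 / 0.887 ≈ 0.3844

PS ≈ 0.384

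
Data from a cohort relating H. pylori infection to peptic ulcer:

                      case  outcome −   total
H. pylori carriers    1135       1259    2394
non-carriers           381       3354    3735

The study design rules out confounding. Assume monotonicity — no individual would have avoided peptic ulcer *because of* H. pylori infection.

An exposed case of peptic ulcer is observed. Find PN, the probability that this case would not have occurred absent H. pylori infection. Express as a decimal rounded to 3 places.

p₁ = P(outcome | exposed) = 1135/2394 = 0.4741
p₀ = P(outcome | unexposed) = 381/3735 = 0.10201
Under exogeneity and monotonicity, PN = (p₁ − p₀) / p₁.
PN = (0.4741 − 0.10201) / 0.4741 = 0.37209 / 0.4741 ≈ 0.7848

PN ≈ 0.785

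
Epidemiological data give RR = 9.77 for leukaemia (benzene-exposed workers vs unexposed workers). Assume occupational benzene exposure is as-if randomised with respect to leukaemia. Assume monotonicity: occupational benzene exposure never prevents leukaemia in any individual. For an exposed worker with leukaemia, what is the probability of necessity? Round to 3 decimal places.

Under exogeneity and monotonicity, PN = (RR − 1) / RR = 1 − 1/RR.
PN = (9.77 − 1) / 9.77 = 8.77 / 9.77 ≈ 0.8976

PN ≈ 0.898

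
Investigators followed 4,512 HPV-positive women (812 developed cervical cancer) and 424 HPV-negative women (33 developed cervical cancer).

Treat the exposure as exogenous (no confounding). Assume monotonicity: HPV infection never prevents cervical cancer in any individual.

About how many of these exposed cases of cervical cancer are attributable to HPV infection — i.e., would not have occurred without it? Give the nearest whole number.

p₁ = P(outcome | exposed) = 812/4512 = 0.17996
p₀ = P(outcome | unexposed) = 33/424 = 0.07783
PN = (p₁ − p₀)/p₁ = (0.17996 − 0.07783) / 0.17996 ≈ 0.56752.
Attributable cases ≈ PN × (exposed cases) = 0.56752 × 812 ≈ 460.83.

about 461 cases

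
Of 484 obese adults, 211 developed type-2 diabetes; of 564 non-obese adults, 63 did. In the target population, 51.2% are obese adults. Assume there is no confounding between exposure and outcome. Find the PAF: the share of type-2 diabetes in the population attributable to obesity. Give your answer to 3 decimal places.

p₁ = P(outcome | exposed) = 211/484 = 0.43595
p₀ = P(outcome | unexposed) = 63/564 = 0.1117
Overall risk P(Y=1) = π·p₁ + (1−π)·p₀ = 0.512×0.43595 + 0.488×0.1117 = 0.27772.
Under exogeneity, PAF = [P(Y=1) − p₀] / P(Y=1).
PAF = (0.27772 − 0.1117) / 0.27772 ≈ 0.5978

PAF ≈ 0.598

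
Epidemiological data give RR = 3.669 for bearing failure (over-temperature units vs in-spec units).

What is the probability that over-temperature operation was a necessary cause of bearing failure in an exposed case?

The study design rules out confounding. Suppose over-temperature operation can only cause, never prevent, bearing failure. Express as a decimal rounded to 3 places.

Under exogeneity and monotonicity, PN = (RR − 1) / RR = 1 − 1/RR.
PN = (3.669 − 1) / 3.669 = 2.669 / 3.669 ≈ 0.7274

PN ≈ 0.727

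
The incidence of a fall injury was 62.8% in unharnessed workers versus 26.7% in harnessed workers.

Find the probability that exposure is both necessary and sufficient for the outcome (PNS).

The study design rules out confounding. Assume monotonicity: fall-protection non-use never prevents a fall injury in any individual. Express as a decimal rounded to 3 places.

PNS ≈ 0.361

p₁ = 0.628, p₀ = 0.267.
Under exogeneity and monotonicity, PNS = p₁ − p₀.
PNS = 0.628 − 0.267 = 0.361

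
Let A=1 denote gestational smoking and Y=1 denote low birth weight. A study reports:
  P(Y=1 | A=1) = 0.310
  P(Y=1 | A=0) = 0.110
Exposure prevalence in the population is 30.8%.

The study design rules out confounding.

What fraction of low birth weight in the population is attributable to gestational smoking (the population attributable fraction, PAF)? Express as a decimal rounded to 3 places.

PAF ≈ 0.359

Let p₁ = 0.31, p₀ = 0.11.
Overall risk P(Y=1) = π·p₁ + (1−π)·p₀ = 0.308×0.31 + 0.692×0.11 = 0.1716.
Under exogeneity, PAF = [P(Y=1) − p₀] / P(Y=1).
PAF = (0.1716 − 0.11) / 0.1716 ≈ 0.3590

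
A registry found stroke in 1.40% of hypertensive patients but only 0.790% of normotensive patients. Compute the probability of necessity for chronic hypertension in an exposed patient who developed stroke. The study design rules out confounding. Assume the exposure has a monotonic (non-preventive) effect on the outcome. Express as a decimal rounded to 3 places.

p₁ = 0.014, p₀ = 0.0079.
Under exogeneity and monotonicity, PN = (p₁ − p₀) / p₁.
PN = (0.014 − 0.0079) / 0.014 = 0.0061 / 0.014 ≈ 0.4357

PN ≈ 0.436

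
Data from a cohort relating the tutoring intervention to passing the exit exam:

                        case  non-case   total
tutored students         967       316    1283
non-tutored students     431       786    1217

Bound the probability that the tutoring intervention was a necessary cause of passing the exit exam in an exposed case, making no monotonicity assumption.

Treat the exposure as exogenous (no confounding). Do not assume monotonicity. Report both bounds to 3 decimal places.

0.530 ≤ PN ≤ 0.857

p₁ = P(outcome | exposed) = 967/1283 = 0.7537
p₀ = P(outcome | unexposed) = 431/1217 = 0.35415
Under exogeneity alone the bounds on PN are max{0,(p₁−p₀)/p₁} ≤ PN ≤ min{1,(1−p₀)/p₁}.
  lower = (p₁ − p₀)/p₁ = 0.39955 / 0.7537 ≈ 0.5301
  upper = min{1, (1 − p₀)/p₁} = 0.64585 / 0.7537 ≈ 0.8569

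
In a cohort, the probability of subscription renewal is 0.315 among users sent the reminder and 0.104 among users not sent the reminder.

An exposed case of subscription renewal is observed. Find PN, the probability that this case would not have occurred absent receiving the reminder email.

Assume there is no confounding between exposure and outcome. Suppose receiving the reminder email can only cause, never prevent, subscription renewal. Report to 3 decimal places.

Let p₁ = 0.315, p₀ = 0.104.
Under exogeneity and monotonicity, PN = (p₁ − p₀) / p₁.
PN = (0.315 − 0.104) / 0.315 = 0.211 / 0.315 ≈ 0.6698

PN ≈ 0.670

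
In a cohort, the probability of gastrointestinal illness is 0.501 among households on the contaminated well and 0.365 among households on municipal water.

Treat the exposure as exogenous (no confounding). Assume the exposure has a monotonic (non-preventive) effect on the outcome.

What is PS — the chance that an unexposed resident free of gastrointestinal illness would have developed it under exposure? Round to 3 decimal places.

PS ≈ 0.214

Let p₁ = 0.501, p₀ = 0.365.
Under exogeneity and monotonicity, PS = (p₁ − p₀) / (1 − p₀).
PS = (0.501 − 0.365) / (1 − 0.365) = 0.136 / 0.635 ≈ 0.2142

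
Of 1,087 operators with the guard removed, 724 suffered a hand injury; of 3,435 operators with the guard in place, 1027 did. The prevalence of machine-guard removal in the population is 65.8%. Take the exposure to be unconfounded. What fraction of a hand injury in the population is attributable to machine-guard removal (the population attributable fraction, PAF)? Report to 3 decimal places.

PAF ≈ 0.447

p₁ = P(outcome | exposed) = 724/1087 = 0.66605
p₀ = P(outcome | unexposed) = 1027/3435 = 0.29898
Overall risk P(Y=1) = π·p₁ + (1−π)·p₀ = 0.658×0.66605 + 0.342×0.29898 = 0.54051.
Under exogeneity, PAF = [P(Y=1) − p₀] / P(Y=1).
PAF = (0.54051 − 0.29898) / 0.54051 ≈ 0.4469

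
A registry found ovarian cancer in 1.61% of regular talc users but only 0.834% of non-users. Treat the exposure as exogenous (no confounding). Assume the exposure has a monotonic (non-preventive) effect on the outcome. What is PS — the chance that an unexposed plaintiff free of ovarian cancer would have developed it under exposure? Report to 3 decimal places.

p₁ = 0.0161, p₀ = 0.00834.
Under exogeneity and monotonicity, PS = (p₁ − p₀) / (1 − p₀).
PS = (0.0161 − 0.00834) / (1 − 0.00834) = 0.00776 / 0.99166 ≈ 0.0078

PS ≈ 0.008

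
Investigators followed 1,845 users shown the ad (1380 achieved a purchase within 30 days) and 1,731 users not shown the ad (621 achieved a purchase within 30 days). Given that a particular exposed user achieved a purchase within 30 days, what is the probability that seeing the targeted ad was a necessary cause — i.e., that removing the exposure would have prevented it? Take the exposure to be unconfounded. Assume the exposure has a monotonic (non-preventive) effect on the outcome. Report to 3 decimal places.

p₁ = P(outcome | exposed) = 1380/1845 = 0.74797
p₀ = P(outcome | unexposed) = 621/1731 = 0.35875
Under exogeneity and monotonicity, PN = (p₁ − p₀) / p₁.
PN = (0.74797 − 0.35875) / 0.74797 = 0.38922 / 0.74797 ≈ 0.5204

PN ≈ 0.520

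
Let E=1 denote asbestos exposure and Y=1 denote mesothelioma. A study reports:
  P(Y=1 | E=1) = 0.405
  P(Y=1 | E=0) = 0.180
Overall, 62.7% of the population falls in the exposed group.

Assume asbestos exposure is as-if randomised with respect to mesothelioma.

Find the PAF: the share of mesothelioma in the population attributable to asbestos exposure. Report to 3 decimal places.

PAF ≈ 0.439

Let p₁ = 0.405, p₀ = 0.18.
Overall risk P(Y=1) = π·p₁ + (1−π)·p₀ = 0.627×0.405 + 0.373×0.18 = 0.32107.
Under exogeneity, PAF = [P(Y=1) − p₀] / P(Y=1).
PAF = (0.32107 − 0.18) / 0.32107 ≈ 0.4394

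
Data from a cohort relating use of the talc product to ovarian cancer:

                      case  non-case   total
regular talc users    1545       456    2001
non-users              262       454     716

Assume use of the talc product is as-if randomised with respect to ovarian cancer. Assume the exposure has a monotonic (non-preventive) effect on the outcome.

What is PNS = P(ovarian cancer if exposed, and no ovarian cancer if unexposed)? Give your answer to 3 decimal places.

p₁ = P(outcome | exposed) = 1545/2001 = 0.77211
p₀ = P(outcome | unexposed) = 262/716 = 0.36592
Under exogeneity and monotonicity, PNS = p₁ − p₀.
PNS = 0.77211 − 0.36592 = 0.40619

PNS ≈ 0.406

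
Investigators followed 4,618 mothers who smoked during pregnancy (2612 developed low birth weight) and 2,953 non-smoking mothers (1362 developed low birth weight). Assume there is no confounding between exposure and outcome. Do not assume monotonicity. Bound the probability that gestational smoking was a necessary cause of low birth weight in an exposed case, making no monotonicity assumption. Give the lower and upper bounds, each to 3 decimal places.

p₁ = P(outcome | exposed) = 2612/4618 = 0.56561
p₀ = P(outcome | unexposed) = 1362/2953 = 0.46123
Under exogeneity alone the bounds on PN are max{0,(p₁−p₀)/p₁} ≤ PN ≤ min{1,(1−p₀)/p₁}.
  lower = (p₁ − p₀)/p₁ = 0.10439 / 0.56561 ≈ 0.1846
  upper = min{1, (1 − p₀)/p₁} = 0.53877 / 0.56561 ≈ 0.9525

0.185 ≤ PN ≤ 0.953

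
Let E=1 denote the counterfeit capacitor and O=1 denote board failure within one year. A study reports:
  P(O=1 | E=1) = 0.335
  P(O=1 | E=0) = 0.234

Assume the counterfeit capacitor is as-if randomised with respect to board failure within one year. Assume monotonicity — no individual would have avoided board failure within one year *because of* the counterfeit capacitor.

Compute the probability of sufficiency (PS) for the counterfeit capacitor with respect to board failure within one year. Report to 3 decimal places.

Let p₁ = 0.335, p₀ = 0.234.
Under exogeneity and monotonicity, PS = (p₁ − p₀) / (1 − p₀).
PS = (0.335 − 0.234) / (1 − 0.234) = 0.101 / 0.766 ≈ 0.1319

PS ≈ 0.132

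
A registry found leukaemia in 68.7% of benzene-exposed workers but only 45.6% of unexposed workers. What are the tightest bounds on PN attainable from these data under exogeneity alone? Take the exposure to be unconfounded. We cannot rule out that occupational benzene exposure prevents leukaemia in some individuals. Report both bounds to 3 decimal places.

0.336 ≤ PN ≤ 0.792

p₁ = 0.687, p₀ = 0.456.
Under exogeneity alone the bounds on PN are max{0,(p₁−p₀)/p₁} ≤ PN ≤ min{1,(1−p₀)/p₁}.
  lower = (p₁ − p₀)/p₁ = 0.231 / 0.687 ≈ 0.3362
  upper = min{1, (1 − p₀)/p₁} = 0.544 / 0.687 ≈ 0.7918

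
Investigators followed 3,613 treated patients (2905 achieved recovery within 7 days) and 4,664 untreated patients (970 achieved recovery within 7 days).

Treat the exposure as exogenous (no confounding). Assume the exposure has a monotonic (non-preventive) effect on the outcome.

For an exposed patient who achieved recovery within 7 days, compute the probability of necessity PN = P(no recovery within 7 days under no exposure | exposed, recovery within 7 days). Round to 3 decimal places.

p₁ = P(outcome | exposed) = 2905/3613 = 0.80404
p₀ = P(outcome | unexposed) = 970/4664 = 0.20798
Under exogeneity and monotonicity, PN = (p₁ − p₀) / p₁.
PN = (0.80404 − 0.20798) / 0.80404 = 0.59606 / 0.80404 ≈ 0.7413

PN ≈ 0.741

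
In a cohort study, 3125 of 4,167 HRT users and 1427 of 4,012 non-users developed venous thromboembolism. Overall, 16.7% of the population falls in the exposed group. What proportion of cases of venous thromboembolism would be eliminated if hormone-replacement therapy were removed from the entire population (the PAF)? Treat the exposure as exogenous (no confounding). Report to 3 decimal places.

p₁ = P(outcome | exposed) = 3125/4167 = 0.74994
p₀ = P(outcome | unexposed) = 1427/4012 = 0.35568
Overall risk P(Y=1) = π·p₁ + (1−π)·p₀ = 0.167×0.74994 + 0.833×0.35568 = 0.42152.
Under exogeneity, PAF = [P(Y=1) − p₀] / P(Y=1).
PAF = (0.42152 − 0.35568) / 0.42152 ≈ 0.1562

PAF ≈ 0.156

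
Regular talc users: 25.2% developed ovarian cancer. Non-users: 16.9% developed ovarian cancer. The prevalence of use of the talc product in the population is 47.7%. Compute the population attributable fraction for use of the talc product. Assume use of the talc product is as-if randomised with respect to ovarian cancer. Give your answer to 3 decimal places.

PAF ≈ 0.190

p₁ = 0.252, p₀ = 0.169.
Overall risk P(Y=1) = π·p₁ + (1−π)·p₀ = 0.477×0.252 + 0.523×0.169 = 0.20859.
Under exogeneity, PAF = [P(Y=1) − p₀] / P(Y=1).
PAF = (0.20859 − 0.169) / 0.20859 ≈ 0.1898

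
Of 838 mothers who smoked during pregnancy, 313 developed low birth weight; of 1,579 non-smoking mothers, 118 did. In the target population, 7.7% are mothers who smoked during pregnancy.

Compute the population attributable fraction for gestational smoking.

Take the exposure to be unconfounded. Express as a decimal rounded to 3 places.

PAF ≈ 0.235

p₁ = P(outcome | exposed) = 313/838 = 0.37351
p₀ = P(outcome | unexposed) = 118/1579 = 0.074731
Overall risk P(Y=1) = π·p₁ + (1−π)·p₀ = 0.077×0.37351 + 0.923×0.074731 = 0.097737.
Under exogeneity, PAF = [P(Y=1) − p₀] / P(Y=1).
PAF = (0.097737 − 0.074731) / 0.097737 ≈ 0.2354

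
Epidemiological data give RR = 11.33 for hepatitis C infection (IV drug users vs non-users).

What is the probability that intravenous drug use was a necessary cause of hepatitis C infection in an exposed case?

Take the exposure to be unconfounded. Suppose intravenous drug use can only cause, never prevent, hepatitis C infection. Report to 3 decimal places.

PN ≈ 0.912

Under exogeneity and monotonicity, PN = (RR − 1) / RR = 1 − 1/RR.
PN = (11.33 − 1) / 11.33 = 10.33 / 11.33 ≈ 0.9117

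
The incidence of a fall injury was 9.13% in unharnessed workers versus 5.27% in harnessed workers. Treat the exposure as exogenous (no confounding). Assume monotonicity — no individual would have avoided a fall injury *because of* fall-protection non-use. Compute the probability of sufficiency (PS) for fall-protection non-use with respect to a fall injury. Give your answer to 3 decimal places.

p₁ = 0.0913, p₀ = 0.0527.
Under exogeneity and monotonicity, PS = (p₁ − p₀) / (1 − p₀).
PS = (0.0913 − 0.0527) / (1 − 0.0527) = 0.0386 / 0.9473 ≈ 0.0407

PS ≈ 0.041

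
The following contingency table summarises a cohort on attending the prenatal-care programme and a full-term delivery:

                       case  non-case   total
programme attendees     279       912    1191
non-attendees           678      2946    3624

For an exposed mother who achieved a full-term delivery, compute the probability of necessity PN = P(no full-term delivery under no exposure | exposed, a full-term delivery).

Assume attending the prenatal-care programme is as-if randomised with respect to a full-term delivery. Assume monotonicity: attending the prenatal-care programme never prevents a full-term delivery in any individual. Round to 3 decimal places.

PN ≈ 0.201

p₁ = P(outcome | exposed) = 279/1191 = 0.23426
p₀ = P(outcome | unexposed) = 678/3624 = 0.18709
Under exogeneity and monotonicity, PN = (p₁ − p₀)/p₁.
PN = (0.23426 − 0.18709) / 0.23426 ≈ 0.2014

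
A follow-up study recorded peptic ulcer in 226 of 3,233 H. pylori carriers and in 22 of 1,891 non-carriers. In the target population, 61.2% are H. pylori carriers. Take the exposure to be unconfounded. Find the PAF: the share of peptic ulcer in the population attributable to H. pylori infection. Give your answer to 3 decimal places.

PAF ≈ 0.754

p₁ = P(outcome | exposed) = 226/3233 = 0.069904
p₀ = P(outcome | unexposed) = 22/1891 = 0.011634
Overall risk P(Y=1) = π·p₁ + (1−π)·p₀ = 0.612×0.069904 + 0.388×0.011634 = 0.047295.
Under exogeneity, PAF = [P(Y=1) − p₀] / P(Y=1).
PAF = (0.047295 − 0.011634) / 0.047295 ≈ 0.7540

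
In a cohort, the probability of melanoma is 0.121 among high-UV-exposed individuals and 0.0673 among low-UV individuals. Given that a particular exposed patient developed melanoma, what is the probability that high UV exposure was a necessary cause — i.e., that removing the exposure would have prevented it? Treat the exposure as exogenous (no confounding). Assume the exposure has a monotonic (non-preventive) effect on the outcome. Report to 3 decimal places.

PN ≈ 0.444

Let p₁ = 0.121, p₀ = 0.0673.
Under exogeneity and monotonicity, PN = (p₁ − p₀) / p₁.
PN = (0.121 − 0.0673) / 0.121 = 0.0537 / 0.121 ≈ 0.4438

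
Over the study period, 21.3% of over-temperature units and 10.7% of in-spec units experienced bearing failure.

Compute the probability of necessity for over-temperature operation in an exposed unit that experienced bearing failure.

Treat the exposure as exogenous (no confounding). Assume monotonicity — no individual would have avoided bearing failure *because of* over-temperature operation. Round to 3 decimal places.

PN ≈ 0.498

p₁ = 0.213, p₀ = 0.107.
Under exogeneity and monotonicity, PN = (p₁ − p₀) / p₁.
PN = (0.213 − 0.107) / 0.213 = 0.106 / 0.213 ≈ 0.4977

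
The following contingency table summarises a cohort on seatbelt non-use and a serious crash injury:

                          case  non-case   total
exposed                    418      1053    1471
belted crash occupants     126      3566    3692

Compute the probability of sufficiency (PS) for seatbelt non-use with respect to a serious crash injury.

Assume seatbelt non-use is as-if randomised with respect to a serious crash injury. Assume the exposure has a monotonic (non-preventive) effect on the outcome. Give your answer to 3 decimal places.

p₁ = P(outcome | exposed) = 418/1471 = 0.28416
p₀ = P(outcome | unexposed) = 126/3692 = 0.034128
Under exogeneity and monotonicity, PS = (p₁ − p₀) / (1 − p₀).
PS = (0.28416 − 0.034128) / (1 − 0.034128) = 0.25003 / 0.96587 ≈ 0.2589

PS ≈ 0.259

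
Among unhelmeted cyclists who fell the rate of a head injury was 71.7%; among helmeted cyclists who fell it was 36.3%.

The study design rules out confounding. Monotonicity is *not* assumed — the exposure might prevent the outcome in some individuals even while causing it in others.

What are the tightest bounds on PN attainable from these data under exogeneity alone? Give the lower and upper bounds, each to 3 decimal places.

p₁ = 0.717, p₀ = 0.363.
Under exogeneity alone the bounds on PN are max{0,(p₁−p₀)/p₁} ≤ PN ≤ min{1,(1−p₀)/p₁}.
  lower = (p₁ − p₀)/p₁ = 0.354 / 0.717 ≈ 0.4937
  upper = min{1, (1 − p₀)/p₁} = 0.637 / 0.717 ≈ 0.8884

0.494 ≤ PN ≤ 0.888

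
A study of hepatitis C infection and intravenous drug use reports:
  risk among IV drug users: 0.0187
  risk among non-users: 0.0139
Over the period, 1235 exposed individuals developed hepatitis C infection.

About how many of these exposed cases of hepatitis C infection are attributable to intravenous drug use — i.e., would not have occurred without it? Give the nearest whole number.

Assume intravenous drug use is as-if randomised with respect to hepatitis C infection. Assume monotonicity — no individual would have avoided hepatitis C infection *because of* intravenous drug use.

Let p₁ = 0.0187, p₀ = 0.0139.
PN = (p₁ − p₀)/p₁ = (0.0187 − 0.0139) / 0.0187 ≈ 0.25668.
Attributable cases ≈ PN × (exposed cases) = 0.25668 × 1235 ≈ 317.01.

about 317 cases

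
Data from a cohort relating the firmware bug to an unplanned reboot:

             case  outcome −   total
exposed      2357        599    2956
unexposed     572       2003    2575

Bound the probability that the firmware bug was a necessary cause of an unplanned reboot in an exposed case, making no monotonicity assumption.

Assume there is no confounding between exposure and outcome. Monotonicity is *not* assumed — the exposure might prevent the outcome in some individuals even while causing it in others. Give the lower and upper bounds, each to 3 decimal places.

p₁ = P(outcome | exposed) = 2357/2956 = 0.79736
p₀ = P(outcome | unexposed) = 572/2575 = 0.22214
Under exogeneity alone the bounds on PN are max{0,(p₁−p₀)/p₁} ≤ PN ≤ min{1,(1−p₀)/p₁}.
  lower = (p₁ − p₀)/p₁ = 0.57523 / 0.79736 ≈ 0.7214
  upper = min{1, (1 − p₀)/p₁} = 0.77786 / 0.79736 ≈ 0.9755

0.721 ≤ PN ≤ 0.976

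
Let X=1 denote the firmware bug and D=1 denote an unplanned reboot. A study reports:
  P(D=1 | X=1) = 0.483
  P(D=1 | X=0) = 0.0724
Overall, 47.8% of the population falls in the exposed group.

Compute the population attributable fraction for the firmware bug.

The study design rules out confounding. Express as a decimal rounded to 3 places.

PAF ≈ 0.731

Let p₁ = 0.483, p₀ = 0.0724.
Overall risk P(Y=1) = π·p₁ + (1−π)·p₀ = 0.478×0.483 + 0.522×0.0724 = 0.26867.
Under exogeneity, PAF = [P(Y=1) − p₀] / P(Y=1).
PAF = (0.26867 − 0.0724) / 0.26867 ≈ 0.7305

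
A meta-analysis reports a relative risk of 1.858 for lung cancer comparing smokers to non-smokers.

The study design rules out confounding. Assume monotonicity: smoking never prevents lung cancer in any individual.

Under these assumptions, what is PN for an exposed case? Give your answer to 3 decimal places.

Under exogeneity and monotonicity, PN = (RR − 1) / RR = 1 − 1/RR.
PN = (1.858 − 1) / 1.858 = 0.858 / 1.858 ≈ 0.4618

PN ≈ 0.462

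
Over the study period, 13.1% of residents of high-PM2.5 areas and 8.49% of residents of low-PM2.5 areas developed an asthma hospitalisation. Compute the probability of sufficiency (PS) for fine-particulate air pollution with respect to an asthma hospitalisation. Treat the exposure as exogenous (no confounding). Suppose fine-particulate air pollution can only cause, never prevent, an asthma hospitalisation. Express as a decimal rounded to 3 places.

p₁ = 0.131, p₀ = 0.0849.
Under exogeneity and monotonicity, PS = (p₁ − p₀) / (1 − p₀).
PS = (0.131 − 0.0849) / (1 − 0.0849) = 0.0461 / 0.9151 ≈ 0.0504

PS ≈ 0.050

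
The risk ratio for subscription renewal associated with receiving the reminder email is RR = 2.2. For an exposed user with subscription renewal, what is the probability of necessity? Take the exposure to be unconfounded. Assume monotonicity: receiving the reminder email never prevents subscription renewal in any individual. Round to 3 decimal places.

PN ≈ 0.545

Under exogeneity and monotonicity, PN = (RR − 1) / RR = 1 − 1/RR.
PN = (2.2 − 1) / 2.2 = 1.2 / 2.2 ≈ 0.5455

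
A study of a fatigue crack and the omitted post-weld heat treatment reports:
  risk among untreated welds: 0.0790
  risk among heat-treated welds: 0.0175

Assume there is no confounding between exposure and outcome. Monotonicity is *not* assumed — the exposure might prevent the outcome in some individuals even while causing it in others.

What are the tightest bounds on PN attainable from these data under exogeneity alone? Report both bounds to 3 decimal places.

0.778 ≤ PN ≤ 1.000

Let p₁ = 0.079, p₀ = 0.0175.
Under exogeneity alone the bounds on PN are max{0,(p₁−p₀)/p₁} ≤ PN ≤ min{1,(1−p₀)/p₁}.
  lower = (p₁ − p₀)/p₁ = 0.0615 / 0.079 ≈ 0.7785
  upper = min{1, (1 − p₀)/p₁} = 0.9825 / 0.079 ≈ 12.4367 → capped at 1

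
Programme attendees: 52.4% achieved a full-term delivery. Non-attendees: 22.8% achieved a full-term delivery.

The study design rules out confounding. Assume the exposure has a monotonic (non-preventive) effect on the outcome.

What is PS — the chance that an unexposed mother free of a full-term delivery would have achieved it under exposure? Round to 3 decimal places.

p₁ = 0.524, p₀ = 0.228.
Under exogeneity and monotonicity, PS = (p₁ − p₀) / (1 − p₀).
PS = (0.524 − 0.228) / (1 − 0.228) = 0.296 / 0.772 ≈ 0.3834

PS ≈ 0.383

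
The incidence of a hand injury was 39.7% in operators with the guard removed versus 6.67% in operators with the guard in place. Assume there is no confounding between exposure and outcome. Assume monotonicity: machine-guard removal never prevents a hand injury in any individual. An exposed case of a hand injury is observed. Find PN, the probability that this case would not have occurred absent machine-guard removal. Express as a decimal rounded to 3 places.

PN ≈ 0.832

p₁ = 0.397, p₀ = 0.0667.
Under exogeneity and monotonicity, PN = (p₁ − p₀) / p₁.
PN = (0.397 − 0.0667) / 0.397 = 0.3303 / 0.397 ≈ 0.8320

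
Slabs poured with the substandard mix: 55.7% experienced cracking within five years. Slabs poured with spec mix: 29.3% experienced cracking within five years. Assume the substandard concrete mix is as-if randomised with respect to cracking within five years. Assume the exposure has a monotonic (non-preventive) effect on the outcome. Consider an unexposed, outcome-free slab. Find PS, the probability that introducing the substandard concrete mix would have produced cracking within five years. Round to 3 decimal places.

PS ≈ 0.373

p₁ = 0.557, p₀ = 0.293.
Under exogeneity and monotonicity, PS = (p₁ − p₀) / (1 − p₀).
PS = (0.557 − 0.293) / (1 − 0.293) = 0.264 / 0.707 ≈ 0.3734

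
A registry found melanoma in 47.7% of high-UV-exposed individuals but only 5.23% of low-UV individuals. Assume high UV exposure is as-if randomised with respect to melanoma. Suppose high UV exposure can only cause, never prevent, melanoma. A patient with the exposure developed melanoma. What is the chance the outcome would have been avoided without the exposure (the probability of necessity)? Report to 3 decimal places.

p₁ = 0.477, p₀ = 0.0523.
Under exogeneity and monotonicity, PN = (p₁ − p₀) / p₁.
PN = (0.477 − 0.0523) / 0.477 = 0.4247 / 0.477 ≈ 0.8904

PN ≈ 0.890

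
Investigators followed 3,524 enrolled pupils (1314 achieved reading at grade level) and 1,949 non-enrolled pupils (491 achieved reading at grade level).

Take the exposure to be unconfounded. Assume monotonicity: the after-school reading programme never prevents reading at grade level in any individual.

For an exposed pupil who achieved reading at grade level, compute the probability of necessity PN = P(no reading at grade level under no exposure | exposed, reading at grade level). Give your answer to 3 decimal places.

p₁ = P(outcome | exposed) = 1314/3524 = 0.37287
p₀ = P(outcome | unexposed) = 491/1949 = 0.25192
Under exogeneity and monotonicity, PN = (p₁ − p₀) / p₁.
PN = (0.37287 − 0.25192) / 0.37287 = 0.12095 / 0.37287 ≈ 0.3244

PN ≈ 0.324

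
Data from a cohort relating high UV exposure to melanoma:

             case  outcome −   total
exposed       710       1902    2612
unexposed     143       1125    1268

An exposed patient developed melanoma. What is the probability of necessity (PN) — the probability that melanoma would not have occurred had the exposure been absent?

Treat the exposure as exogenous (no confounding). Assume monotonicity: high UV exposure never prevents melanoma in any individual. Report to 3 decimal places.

PN ≈ 0.585

p₁ = P(outcome | exposed) = 710/2612 = 0.27182
p₀ = P(outcome | unexposed) = 143/1268 = 0.11278
Under exogeneity and monotonicity, PN = (p₁ − p₀) / p₁.
PN = (0.27182 − 0.11278) / 0.27182 = 0.15905 / 0.27182 ≈ 0.5851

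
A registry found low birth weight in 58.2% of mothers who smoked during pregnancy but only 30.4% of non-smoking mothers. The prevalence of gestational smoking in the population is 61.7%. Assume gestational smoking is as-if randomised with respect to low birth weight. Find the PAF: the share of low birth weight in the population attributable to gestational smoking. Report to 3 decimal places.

PAF ≈ 0.361

p₁ = 0.582, p₀ = 0.304.
Overall risk P(Y=1) = π·p₁ + (1−π)·p₀ = 0.617×0.582 + 0.383×0.304 = 0.47553.
Under exogeneity, PAF = [P(Y=1) − p₀] / P(Y=1).
PAF = (0.47553 − 0.304) / 0.47553 ≈ 0.3607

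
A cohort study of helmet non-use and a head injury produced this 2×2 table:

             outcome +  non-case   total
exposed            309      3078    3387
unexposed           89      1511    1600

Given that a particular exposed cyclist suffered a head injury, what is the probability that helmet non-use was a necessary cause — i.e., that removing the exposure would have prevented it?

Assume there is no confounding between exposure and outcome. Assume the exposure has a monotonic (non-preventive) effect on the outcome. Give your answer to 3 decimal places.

p₁ = P(outcome | exposed) = 309/3387 = 0.091231
p₀ = P(outcome | unexposed) = 89/1600 = 0.055625
Under exogeneity and monotonicity, PN = (p₁ − p₀) / p₁.
PN = (0.091231 − 0.055625) / 0.091231 = 0.035606 / 0.091231 ≈ 0.3903

PN ≈ 0.390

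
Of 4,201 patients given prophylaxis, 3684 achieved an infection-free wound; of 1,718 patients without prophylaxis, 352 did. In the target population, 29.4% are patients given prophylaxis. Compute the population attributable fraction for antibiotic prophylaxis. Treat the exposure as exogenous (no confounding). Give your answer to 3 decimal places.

PAF ≈ 0.491

p₁ = P(outcome | exposed) = 3684/4201 = 0.87693
p₀ = P(outcome | unexposed) = 352/1718 = 0.20489
Overall risk P(Y=1) = π·p₁ + (1−π)·p₀ = 0.294×0.87693 + 0.706×0.20489 = 0.40247.
Under exogeneity, PAF = [P(Y=1) − p₀] / P(Y=1).
PAF = (0.40247 − 0.20489) / 0.40247 ≈ 0.4909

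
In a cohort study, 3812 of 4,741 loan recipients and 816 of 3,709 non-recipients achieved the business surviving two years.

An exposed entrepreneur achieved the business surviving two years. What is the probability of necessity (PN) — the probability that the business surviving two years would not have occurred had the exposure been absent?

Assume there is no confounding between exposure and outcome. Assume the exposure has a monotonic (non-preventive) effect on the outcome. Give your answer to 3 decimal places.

p₁ = P(outcome | exposed) = 3812/4741 = 0.80405
p₀ = P(outcome | unexposed) = 816/3709 = 0.22001
Under exogeneity and monotonicity, PN = (p₁ − p₀) / p₁.
PN = (0.80405 − 0.22001) / 0.80405 = 0.58404 / 0.80405 ≈ 0.7264

PN ≈ 0.726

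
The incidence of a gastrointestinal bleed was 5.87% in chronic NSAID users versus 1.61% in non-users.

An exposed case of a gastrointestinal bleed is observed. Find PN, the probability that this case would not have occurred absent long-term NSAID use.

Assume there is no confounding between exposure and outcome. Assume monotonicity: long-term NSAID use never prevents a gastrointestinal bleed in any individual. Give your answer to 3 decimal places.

p₁ = 0.0587, p₀ = 0.0161.
Under exogeneity and monotonicity, PN = (p₁ − p₀) / p₁.
PN = (0.0587 − 0.0161) / 0.0587 = 0.0426 / 0.0587 ≈ 0.7257

PN ≈ 0.726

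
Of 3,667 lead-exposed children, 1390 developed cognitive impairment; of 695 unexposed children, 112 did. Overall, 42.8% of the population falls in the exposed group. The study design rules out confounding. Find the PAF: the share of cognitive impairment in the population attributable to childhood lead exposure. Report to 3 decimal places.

PAF ≈ 0.367

p₁ = P(outcome | exposed) = 1390/3667 = 0.37906
p₀ = P(outcome | unexposed) = 112/695 = 0.16115
Overall risk P(Y=1) = π·p₁ + (1−π)·p₀ = 0.428×0.37906 + 0.572×0.16115 = 0.25441.
Under exogeneity, PAF = [P(Y=1) − p₀] / P(Y=1).
PAF = (0.25441 − 0.16115) / 0.25441 ≈ 0.3666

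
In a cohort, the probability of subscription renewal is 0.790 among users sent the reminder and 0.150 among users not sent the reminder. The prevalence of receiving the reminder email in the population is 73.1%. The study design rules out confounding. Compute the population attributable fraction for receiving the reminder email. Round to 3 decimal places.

PAF ≈ 0.757

Let p₁ = 0.79, p₀ = 0.15.
Overall risk P(Y=1) = π·p₁ + (1−π)·p₀ = 0.731×0.79 + 0.269×0.15 = 0.61784.
Under exogeneity, PAF = [P(Y=1) − p₀] / P(Y=1).
PAF = (0.61784 − 0.15) / 0.61784 ≈ 0.7572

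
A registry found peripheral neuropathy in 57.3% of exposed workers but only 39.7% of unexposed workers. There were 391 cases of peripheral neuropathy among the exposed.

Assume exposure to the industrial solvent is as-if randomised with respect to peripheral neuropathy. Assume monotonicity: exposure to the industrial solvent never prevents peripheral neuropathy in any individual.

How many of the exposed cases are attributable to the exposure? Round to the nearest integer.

about 120 cases

p₁ = 0.573, p₀ = 0.397.
PN = (p₁ − p₀)/p₁ = (0.573 − 0.397) / 0.573 ≈ 0.30716.
Attributable cases ≈ PN × (exposed cases) = 0.30716 × 391 ≈ 120.10.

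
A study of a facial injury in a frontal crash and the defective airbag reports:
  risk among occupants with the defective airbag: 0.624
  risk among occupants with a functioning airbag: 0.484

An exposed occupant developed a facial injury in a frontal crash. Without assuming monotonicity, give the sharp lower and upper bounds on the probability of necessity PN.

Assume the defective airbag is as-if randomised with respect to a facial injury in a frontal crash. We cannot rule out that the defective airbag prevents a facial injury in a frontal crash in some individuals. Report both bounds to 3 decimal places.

0.224 ≤ PN ≤ 0.827

Let p₁ = 0.624, p₀ = 0.484.
Under exogeneity alone the bounds on PN are max{0,(p₁−p₀)/p₁} ≤ PN ≤ min{1,(1−p₀)/p₁}.
  lower = (p₁ − p₀)/p₁ = 0.14 / 0.624 ≈ 0.2244
  upper = min{1, (1 − p₀)/p₁} = 0.516 / 0.624 ≈ 0.8269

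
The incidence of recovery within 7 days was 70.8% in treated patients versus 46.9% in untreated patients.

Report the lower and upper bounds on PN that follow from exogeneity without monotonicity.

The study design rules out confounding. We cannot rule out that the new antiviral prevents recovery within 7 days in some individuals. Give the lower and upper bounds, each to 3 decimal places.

0.338 ≤ PN ≤ 0.750

p₁ = 0.708, p₀ = 0.469.
Under exogeneity alone the bounds on PN are max{0,(p₁−p₀)/p₁} ≤ PN ≤ min{1,(1−p₀)/p₁}.
  lower = (p₁ − p₀)/p₁ = 0.239 / 0.708 ≈ 0.3376
  upper = min{1, (1 − p₀)/p₁} = 0.531 / 0.708 ≈ 0.7500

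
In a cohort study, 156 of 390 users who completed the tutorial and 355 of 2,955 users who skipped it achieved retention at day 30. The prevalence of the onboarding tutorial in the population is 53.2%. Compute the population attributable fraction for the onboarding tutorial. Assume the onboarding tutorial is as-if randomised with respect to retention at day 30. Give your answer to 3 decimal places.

PAF ≈ 0.553

p₁ = P(outcome | exposed) = 156/390 = 0.4
p₀ = P(outcome | unexposed) = 355/2955 = 0.12014
Overall risk P(Y=1) = π·p₁ + (1−π)·p₀ = 0.532×0.4 + 0.468×0.12014 = 0.26902.
Under exogeneity, PAF = [P(Y=1) − p₀] / P(Y=1).
PAF = (0.26902 − 0.12014) / 0.26902 ≈ 0.5534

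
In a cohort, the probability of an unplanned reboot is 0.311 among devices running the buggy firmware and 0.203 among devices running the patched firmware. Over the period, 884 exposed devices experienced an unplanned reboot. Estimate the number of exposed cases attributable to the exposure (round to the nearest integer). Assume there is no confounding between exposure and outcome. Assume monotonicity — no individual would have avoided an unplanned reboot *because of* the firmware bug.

Let p₁ = 0.311, p₀ = 0.203.
PN = (p₁ − p₀)/p₁ = (0.311 − 0.203) / 0.311 ≈ 0.34727.
Attributable cases ≈ PN × (exposed cases) = 0.34727 × 884 ≈ 306.98.

about 307 cases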